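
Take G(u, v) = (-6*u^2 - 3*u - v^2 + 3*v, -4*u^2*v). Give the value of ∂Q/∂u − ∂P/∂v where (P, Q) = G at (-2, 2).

33

∂G₂/∂u = -8*u*v
∂G₁/∂v = -2*v + 3
Scalar curl = -8*u*v + 2*v - 3
At (-2, 2): 33.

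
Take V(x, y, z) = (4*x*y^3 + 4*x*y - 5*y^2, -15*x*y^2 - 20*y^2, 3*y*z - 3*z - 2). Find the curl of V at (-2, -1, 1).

(3, 0, 7)

(∇×V)₁ = ∂V₃/∂y − ∂V₂/∂z = 3*z
(∇×V)₂ = ∂V₁/∂z − ∂V₃/∂x = 0
(∇×V)₃ = ∂V₂/∂x − ∂V₁/∂y = -12*x*y^2 - 4*x - 15*y^2 + 10*y
∇×V = (3*z, 0, -12*x*y^2 - 4*x - 15*y^2 + 10*y)
At (-2, -1, 1): (3, 0, 7).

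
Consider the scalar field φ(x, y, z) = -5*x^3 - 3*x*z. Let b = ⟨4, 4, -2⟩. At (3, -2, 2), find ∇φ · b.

∂φ/∂x = -15*x^2 - 3*z
∂φ/∂y = 0
∂φ/∂z = -3*x
∇φ at (3, -2, 2) = (-141, 0, -9)
∇φ · b = (-141)(4) + (0)(4) + (-9)(-2) = -546

-546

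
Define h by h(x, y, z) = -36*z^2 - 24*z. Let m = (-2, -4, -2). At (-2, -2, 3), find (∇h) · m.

∂h/∂x = 0
∂h/∂y = 0
∂h/∂z = -72*z - 24
∇h at (-2, -2, 3) = (0, 0, -240)
∇h · m = (0)(-2) + (0)(-4) + (-240)(-2) = 480

480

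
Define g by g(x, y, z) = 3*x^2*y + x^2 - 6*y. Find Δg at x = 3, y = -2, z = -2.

-10

∂²g/∂x² = 2*(3*y + 1)
∂²g/∂y² = 0
∂²g/∂z² = 0
∇²g = 6*y + 2
At (3, -2, -2): -10.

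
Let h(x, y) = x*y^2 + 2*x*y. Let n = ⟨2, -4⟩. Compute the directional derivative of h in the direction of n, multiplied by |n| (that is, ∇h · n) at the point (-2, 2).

∂h/∂x = y^2 + 2*y
∂h/∂y = 2*x*y + 2*x
∇h at (-2, 2) = (8, -12)
∇h · n = (8)(2) + (-12)(-4) = 64

64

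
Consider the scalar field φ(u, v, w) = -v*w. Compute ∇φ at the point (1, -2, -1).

∂φ/∂u = 0
∂φ/∂v = -w
∂φ/∂w = -v
∇φ = (0, -w, -v)
At (1, -2, -1): (0, 1, 2).

(0, 1, 2)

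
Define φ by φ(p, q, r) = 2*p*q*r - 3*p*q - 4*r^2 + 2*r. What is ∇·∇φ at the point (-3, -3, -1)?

-8

∂²φ/∂p² = 0
∂²φ/∂q² = 0
∂²φ/∂r² = -8
∇²φ = -8
At (-3, -3, -1): -8.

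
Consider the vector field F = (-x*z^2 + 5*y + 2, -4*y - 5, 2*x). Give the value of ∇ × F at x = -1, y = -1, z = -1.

(∇×F)₁ = ∂F₃/∂y − ∂F₂/∂z = 0
(∇×F)₂ = ∂F₁/∂z − ∂F₃/∂x = -2*x*z - 2
(∇×F)₃ = ∂F₂/∂x − ∂F₁/∂y = -5
∇×F = (0, -2*x*z - 2, -5)
At (-1, -1, -1): (0, -4, -5).

(0, -4, -5)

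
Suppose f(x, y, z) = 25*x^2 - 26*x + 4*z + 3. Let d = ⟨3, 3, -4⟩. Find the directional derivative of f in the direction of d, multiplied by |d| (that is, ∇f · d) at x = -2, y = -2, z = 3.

∂f/∂x = 50*x - 26
∂f/∂y = 0
∂f/∂z = 4
∇f at (-2, -2, 3) = (-126, 0, 4)
∇f · d = (-126)(3) + (0)(3) + (4)(-4) = -394

-394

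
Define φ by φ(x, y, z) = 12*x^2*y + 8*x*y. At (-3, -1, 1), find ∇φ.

∂φ/∂x = 24*x*y + 8*y
∂φ/∂y = 12*x^2 + 8*x
∂φ/∂z = 0
∇φ = (24*x*y + 8*y, 12*x^2 + 8*x, 0)
At (-3, -1, 1): (64, 84, 0).

(64, 84, 0)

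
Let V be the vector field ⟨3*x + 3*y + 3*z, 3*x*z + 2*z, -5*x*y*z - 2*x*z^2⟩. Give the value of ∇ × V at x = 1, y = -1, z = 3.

(-20, 6, 6)

(∇×V)₁ = ∂V₃/∂y − ∂V₂/∂z = -5*x*z - 3*x - 2
(∇×V)₂ = ∂V₁/∂z − ∂V₃/∂x = 5*y*z + 2*z^2 + 3
(∇×V)₃ = ∂V₂/∂x − ∂V₁/∂y = 3*z - 3
∇×V = (-5*x*z - 3*x - 2, 5*y*z + 2*z^2 + 3, 3*z - 3)
At (1, -1, 3): (-20, 6, 6).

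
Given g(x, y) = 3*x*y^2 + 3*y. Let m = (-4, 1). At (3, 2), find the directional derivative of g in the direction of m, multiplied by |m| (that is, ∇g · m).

∂g/∂x = 3*y^2
∂g/∂y = 6*x*y + 3
∇g at (3, 2) = (12, 39)
∇g · m = (12)(-4) + (39)(1) = -9

-9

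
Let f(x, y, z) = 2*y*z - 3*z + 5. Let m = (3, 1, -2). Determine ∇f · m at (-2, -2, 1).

∂f/∂x = 0
∂f/∂y = 2*z
∂f/∂z = 2*y - 3
∇f at (-2, -2, 1) = (0, 2, -7)
∇f · m = (0)(3) + (2)(1) + (-7)(-2) = 16

16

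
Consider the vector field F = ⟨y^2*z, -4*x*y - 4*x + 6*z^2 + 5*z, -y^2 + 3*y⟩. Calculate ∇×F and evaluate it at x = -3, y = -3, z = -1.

(∇×F)₁ = ∂F₃/∂y − ∂F₂/∂z = -2*y - 12*z - 2
(∇×F)₂ = ∂F₁/∂z − ∂F₃/∂x = y^2
(∇×F)₃ = ∂F₂/∂x − ∂F₁/∂y = -2*y*z - 4*y - 4
∇×F = (-2*y - 12*z - 2, y^2, -2*y*z - 4*y - 4)
At (-3, -3, -1): (16, 9, 2).

(16, 9, 2)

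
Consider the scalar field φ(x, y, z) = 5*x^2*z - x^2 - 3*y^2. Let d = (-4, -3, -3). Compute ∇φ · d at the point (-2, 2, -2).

-200

∂φ/∂x = 10*x*z - 2*x
∂φ/∂y = -6*y
∂φ/∂z = 5*x^2
∇φ at (-2, 2, -2) = (44, -12, 20)
∇φ · d = (44)(-4) + (-12)(-3) + (20)(-3) = -200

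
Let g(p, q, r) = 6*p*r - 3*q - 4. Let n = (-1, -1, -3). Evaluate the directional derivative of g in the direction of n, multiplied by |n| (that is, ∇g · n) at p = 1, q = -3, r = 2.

-27

∂g/∂p = 6*r
∂g/∂q = -3
∂g/∂r = 6*p
∇g at (1, -3, 2) = (12, -3, 6)
∇g · n = (12)(-1) + (-3)(-1) + (6)(-3) = -27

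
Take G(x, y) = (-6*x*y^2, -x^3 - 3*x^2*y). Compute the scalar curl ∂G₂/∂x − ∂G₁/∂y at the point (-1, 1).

-9

∂G₂/∂x = -3*x^2 - 6*x*y
∂G₁/∂y = -12*x*y
Scalar curl = -3*x^2 + 6*x*y
At (-1, 1): -9.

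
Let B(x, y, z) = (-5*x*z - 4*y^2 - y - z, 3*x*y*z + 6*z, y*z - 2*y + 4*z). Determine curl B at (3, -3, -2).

(∇×B)₁ = ∂B₃/∂y − ∂B₂/∂z = -3*x*y + z - 8
(∇×B)₂ = ∂B₁/∂z − ∂B₃/∂x = -5*x - 1
(∇×B)₃ = ∂B₂/∂x − ∂B₁/∂y = 3*y*z + 8*y + 1
∇×B = (-3*x*y + z - 8, -5*x - 1, 3*y*z + 8*y + 1)
At (3, -3, -2): (17, -16, -5).

(17, -16, -5)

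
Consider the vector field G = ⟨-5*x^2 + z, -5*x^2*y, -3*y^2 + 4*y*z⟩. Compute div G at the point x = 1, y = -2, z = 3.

∂G₁/∂x = -10*x
∂G₂/∂y = -5*x^2
∂G₃/∂z = 4*y
∇·G = -5*x^2 - 10*x + 4*y
At (1, -2, 3): -23.

-23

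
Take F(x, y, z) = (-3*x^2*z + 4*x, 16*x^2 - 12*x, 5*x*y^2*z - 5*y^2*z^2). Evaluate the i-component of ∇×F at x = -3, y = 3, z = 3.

(∇×F)_1 = ∂F₃/∂y − ∂F₂/∂z
= 10*x*y*z - 10*y*z^2 − (0)
= 10*x*y*z - 10*y*z^2
At (-3, 3, 3): -540.

-540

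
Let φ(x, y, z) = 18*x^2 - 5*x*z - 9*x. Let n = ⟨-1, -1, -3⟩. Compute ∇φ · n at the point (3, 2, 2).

∂φ/∂x = 36*x - 5*z - 9
∂φ/∂y = 0
∂φ/∂z = -5*x
∇φ at (3, 2, 2) = (89, 0, -15)
∇φ · n = (89)(-1) + (0)(-1) + (-15)(-3) = -44

-44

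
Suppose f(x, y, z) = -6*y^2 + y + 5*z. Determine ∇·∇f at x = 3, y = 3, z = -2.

∂²f/∂x² = 0
∂²f/∂y² = -12
∂²f/∂z² = 0
∇²f = -12
At (3, 3, -2): -12.

-12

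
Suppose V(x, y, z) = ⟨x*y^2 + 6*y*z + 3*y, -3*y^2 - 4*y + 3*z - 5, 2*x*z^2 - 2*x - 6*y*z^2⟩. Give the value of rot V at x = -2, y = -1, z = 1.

(-9, -6, -13)

(∇×V)₁ = ∂V₃/∂y − ∂V₂/∂z = -6*z^2 - 3
(∇×V)₂ = ∂V₁/∂z − ∂V₃/∂x = 6*y - 2*z^2 + 2
(∇×V)₃ = ∂V₂/∂x − ∂V₁/∂y = -2*x*y - 6*z - 3
∇×V = (-6*z^2 - 3, 6*y - 2*z^2 + 2, -2*x*y - 6*z - 3)
At (-2, -1, 1): (-9, -6, -13).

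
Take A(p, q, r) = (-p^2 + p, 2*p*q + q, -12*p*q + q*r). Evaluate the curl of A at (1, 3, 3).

(∇×A)₁ = ∂A₃/∂q − ∂A₂/∂r = -12*p + r
(∇×A)₂ = ∂A₁/∂r − ∂A₃/∂p = 12*q
(∇×A)₃ = ∂A₂/∂p − ∂A₁/∂q = 2*q
∇×A = (-12*p + r, 12*q, 2*q)
At (1, 3, 3): (-9, 36, 6).

(-9, 36, 6)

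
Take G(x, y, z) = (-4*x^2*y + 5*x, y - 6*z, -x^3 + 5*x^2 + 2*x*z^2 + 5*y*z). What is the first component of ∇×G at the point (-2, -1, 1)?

(∇×G)_1 = ∂G₃/∂y − ∂G₂/∂z
= 5*z − (-6)
= 5*z + 6
At (-2, -1, 1): 11.

11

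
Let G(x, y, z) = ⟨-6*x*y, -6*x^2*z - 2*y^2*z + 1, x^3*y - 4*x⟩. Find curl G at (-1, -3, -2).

(∇×G)₁ = ∂G₃/∂y − ∂G₂/∂z = x^3 + 6*x^2 + 2*y^2
(∇×G)₂ = ∂G₁/∂z − ∂G₃/∂x = -3*x^2*y + 4
(∇×G)₃ = ∂G₂/∂x − ∂G₁/∂y = -12*x*z + 6*x
∇×G = (x^3 + 6*x^2 + 2*y^2, -3*x^2*y + 4, -12*x*z + 6*x)
At (-1, -3, -2): (23, 13, -30).

(23, 13, -30)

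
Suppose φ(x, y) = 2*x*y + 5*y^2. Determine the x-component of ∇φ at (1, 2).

(∇φ)_1 = ∂φ/∂x = 2*y
At (1, 2): 4.

4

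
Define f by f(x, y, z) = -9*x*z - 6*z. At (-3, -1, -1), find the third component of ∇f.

(∇f)_3 = ∂f/∂z = -9*x - 6
At (-3, -1, -1): 21.

21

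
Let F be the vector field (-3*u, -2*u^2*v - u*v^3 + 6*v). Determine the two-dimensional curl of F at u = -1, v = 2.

0

∂F₂/∂u = -4*u*v - v^3
∂F₁/∂v = 0
Scalar curl = -4*u*v - v^3
At (-1, 2): 0.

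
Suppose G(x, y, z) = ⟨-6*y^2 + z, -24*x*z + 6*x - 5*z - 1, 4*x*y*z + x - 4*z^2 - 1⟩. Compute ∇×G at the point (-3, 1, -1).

(-55, 4, 42)

(∇×G)₁ = ∂G₃/∂y − ∂G₂/∂z = 4*x*z + 24*x + 5
(∇×G)₂ = ∂G₁/∂z − ∂G₃/∂x = -4*y*z
(∇×G)₃ = ∂G₂/∂x − ∂G₁/∂y = 12*y - 24*z + 6
∇×G = (4*x*z + 24*x + 5, -4*y*z, 12*y - 24*z + 6)
At (-3, 1, -1): (-55, 4, 42).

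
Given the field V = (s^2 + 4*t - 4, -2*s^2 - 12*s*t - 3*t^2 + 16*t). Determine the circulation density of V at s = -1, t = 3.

-36

∂V₂/∂s = -4*s - 12*t
∂V₁/∂t = 4
Scalar curl = -4*s - 12*t - 4
At (-1, 3): -36.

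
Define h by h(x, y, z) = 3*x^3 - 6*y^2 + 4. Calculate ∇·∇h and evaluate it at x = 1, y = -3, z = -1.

6

∂²h/∂x² = 18*x
∂²h/∂y² = -12
∂²h/∂z² = 0
∇²h = 18*x - 12
At (1, -3, -1): 6.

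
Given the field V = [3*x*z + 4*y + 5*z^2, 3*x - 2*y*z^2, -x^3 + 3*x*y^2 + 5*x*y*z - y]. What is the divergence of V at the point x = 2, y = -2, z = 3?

∂V₁/∂x = 3*z
∂V₂/∂y = -2*z^2
∂V₃/∂z = 5*x*y
∇·V = 5*x*y - 2*z^2 + 3*z
At (2, -2, 3): -29.

-29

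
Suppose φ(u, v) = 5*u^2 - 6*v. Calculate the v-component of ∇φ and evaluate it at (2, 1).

(∇φ)_2 = ∂φ/∂v = -6
At (2, 1): -6.

-6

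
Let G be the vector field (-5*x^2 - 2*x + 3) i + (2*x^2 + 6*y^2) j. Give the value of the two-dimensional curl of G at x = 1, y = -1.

∂G₂/∂x = 4*x
∂G₁/∂y = 0
Scalar curl = 4*x
At (1, -1): 4.

4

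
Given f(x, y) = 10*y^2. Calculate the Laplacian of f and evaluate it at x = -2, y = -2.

20

∂²f/∂x² = 0
∂²f/∂y² = 20
∇²f = 20
At (-2, -2): 20.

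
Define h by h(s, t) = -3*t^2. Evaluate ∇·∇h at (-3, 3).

∂²h/∂s² = 0
∂²h/∂t² = -6
∇²h = -6
At (-3, 3): -6.

-6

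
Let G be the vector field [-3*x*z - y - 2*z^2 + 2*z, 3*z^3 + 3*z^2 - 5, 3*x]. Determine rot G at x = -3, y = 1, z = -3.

(-63, 20, 1)

(∇×G)₁ = ∂G₃/∂y − ∂G₂/∂z = -9*z^2 - 6*z
(∇×G)₂ = ∂G₁/∂z − ∂G₃/∂x = -3*x - 4*z - 1
(∇×G)₃ = ∂G₂/∂x − ∂G₁/∂y = 1
∇×G = (-9*z^2 - 6*z, -3*x - 4*z - 1, 1)
At (-3, 1, -3): (-63, 20, 1).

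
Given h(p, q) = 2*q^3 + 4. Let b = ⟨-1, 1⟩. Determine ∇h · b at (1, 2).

24

∂h/∂p = 0
∂h/∂q = 6*q^2
∇h at (1, 2) = (0, 24)
∇h · b = (0)(-1) + (24)(1) = 24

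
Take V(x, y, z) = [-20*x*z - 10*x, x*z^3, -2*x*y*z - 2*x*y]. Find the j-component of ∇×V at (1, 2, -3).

-28

(∇×V)_2 = ∂V₁/∂z − ∂V₃/∂x
= -20*x − (-2*y*z - 2*y)
= -20*x + 2*y*z + 2*y
At (1, 2, -3): -28.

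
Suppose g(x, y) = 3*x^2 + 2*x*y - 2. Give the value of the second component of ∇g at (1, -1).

(∇g)_2 = ∂g/∂y = 2*x
At (1, -1): 2.

2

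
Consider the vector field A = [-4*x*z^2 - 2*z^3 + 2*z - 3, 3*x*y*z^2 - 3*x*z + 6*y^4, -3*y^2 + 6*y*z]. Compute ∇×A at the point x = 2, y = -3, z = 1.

(66, -20, -12)

(∇×A)₁ = ∂A₃/∂y − ∂A₂/∂z = -6*x*y*z + 3*x - 6*y + 6*z
(∇×A)₂ = ∂A₁/∂z − ∂A₃/∂x = -8*x*z - 6*z^2 + 2
(∇×A)₃ = ∂A₂/∂x − ∂A₁/∂y = 3*y*z^2 - 3*z
∇×A = (-6*x*y*z + 3*x - 6*y + 6*z, -8*x*z - 6*z^2 + 2, 3*y*z^2 - 3*z)
At (2, -3, 1): (66, -20, -12).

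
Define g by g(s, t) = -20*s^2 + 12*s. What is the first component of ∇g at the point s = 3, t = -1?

-108

(∇g)_1 = ∂g/∂s = -40*s + 12
At (3, -1): -108.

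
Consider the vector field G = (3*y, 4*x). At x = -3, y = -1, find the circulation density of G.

1

∂G₂/∂x = 4
∂G₁/∂y = 3
Scalar curl = 1
At (-3, -1): 1.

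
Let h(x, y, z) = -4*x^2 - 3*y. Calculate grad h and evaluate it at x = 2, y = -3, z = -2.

∂h/∂x = -8*x
∂h/∂y = -3
∂h/∂z = 0
∇h = (-8*x, -3, 0)
At (2, -3, -2): (-16, -3, 0).

(-16, -3, 0)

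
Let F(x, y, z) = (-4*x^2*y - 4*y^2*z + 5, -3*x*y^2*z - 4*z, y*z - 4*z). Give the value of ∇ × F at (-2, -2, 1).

(-19, -16, -12)

(∇×F)₁ = ∂F₃/∂y − ∂F₂/∂z = 3*x*y^2 + z + 4
(∇×F)₂ = ∂F₁/∂z − ∂F₃/∂x = -4*y^2
(∇×F)₃ = ∂F₂/∂x − ∂F₁/∂y = 4*x^2 - 3*y^2*z + 8*y*z
∇×F = (3*x*y^2 + z + 4, -4*y^2, 4*x^2 - 3*y^2*z + 8*y*z)
At (-2, -2, 1): (-19, -16, -12).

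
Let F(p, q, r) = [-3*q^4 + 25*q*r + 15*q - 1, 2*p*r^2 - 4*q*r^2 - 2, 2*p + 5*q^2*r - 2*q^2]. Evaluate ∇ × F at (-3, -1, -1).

(10, -27, 0)

(∇×F)₁ = ∂F₃/∂q − ∂F₂/∂r = -4*p*r + 18*q*r - 4*q
(∇×F)₂ = ∂F₁/∂r − ∂F₃/∂p = 25*q - 2
(∇×F)₃ = ∂F₂/∂p − ∂F₁/∂q = 12*q^3 + 2*r^2 - 25*r - 15
∇×F = (-4*p*r + 18*q*r - 4*q, 25*q - 2, 12*q^3 + 2*r^2 - 25*r - 15)
At (-3, -1, -1): (10, -27, 0).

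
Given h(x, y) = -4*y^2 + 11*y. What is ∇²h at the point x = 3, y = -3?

∂²h/∂x² = 0
∂²h/∂y² = -8
∇²h = -8
At (3, -3): -8.

-8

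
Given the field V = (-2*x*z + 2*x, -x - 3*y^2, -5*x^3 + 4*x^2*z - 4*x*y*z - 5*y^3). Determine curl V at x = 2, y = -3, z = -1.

(∇×V)₁ = ∂V₃/∂y − ∂V₂/∂z = -4*x*z - 15*y^2
(∇×V)₂ = ∂V₁/∂z − ∂V₃/∂x = 15*x^2 - 8*x*z - 2*x + 4*y*z
(∇×V)₃ = ∂V₂/∂x − ∂V₁/∂y = -1
∇×V = (-4*x*z - 15*y^2, 15*x^2 - 8*x*z - 2*x + 4*y*z, -1)
At (2, -3, -1): (-127, 84, -1).

(-127, 84, -1)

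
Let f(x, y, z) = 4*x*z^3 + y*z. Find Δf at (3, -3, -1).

-72

∂²f/∂x² = 0
∂²f/∂y² = 0
∂²f/∂z² = 24*x*z
∇²f = 24*x*z
At (3, -3, -1): -72.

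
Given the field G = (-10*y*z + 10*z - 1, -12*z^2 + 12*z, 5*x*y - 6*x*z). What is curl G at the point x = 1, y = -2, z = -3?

(∇×G)₁ = ∂G₃/∂y − ∂G₂/∂z = 5*x + 24*z - 12
(∇×G)₂ = ∂G₁/∂z − ∂G₃/∂x = -15*y + 6*z + 10
(∇×G)₃ = ∂G₂/∂x − ∂G₁/∂y = 10*z
∇×G = (5*x + 24*z - 12, -15*y + 6*z + 10, 10*z)
At (1, -2, -3): (-79, 22, -30).

(-79, 22, -30)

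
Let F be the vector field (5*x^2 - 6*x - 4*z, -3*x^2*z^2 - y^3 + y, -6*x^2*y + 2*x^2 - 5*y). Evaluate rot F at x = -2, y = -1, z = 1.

(-5, 28, 12)

(∇×F)₁ = ∂F₃/∂y − ∂F₂/∂z = 6*x^2*z - 6*x^2 - 5
(∇×F)₂ = ∂F₁/∂z − ∂F₃/∂x = 12*x*y - 4*x - 4
(∇×F)₃ = ∂F₂/∂x − ∂F₁/∂y = -6*x*z^2
∇×F = (6*x^2*z - 6*x^2 - 5, 12*x*y - 4*x - 4, -6*x*z^2)
At (-2, -1, 1): (-5, 28, 12).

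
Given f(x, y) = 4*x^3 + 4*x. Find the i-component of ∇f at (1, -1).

(∇f)_1 = ∂f/∂x = 12*x^2 + 4
At (1, -1): 16.

16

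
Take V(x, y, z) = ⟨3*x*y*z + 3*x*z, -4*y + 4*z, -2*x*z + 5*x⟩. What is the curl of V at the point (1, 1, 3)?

(∇×V)₁ = ∂V₃/∂y − ∂V₂/∂z = -4
(∇×V)₂ = ∂V₁/∂z − ∂V₃/∂x = 3*x*y + 3*x + 2*z - 5
(∇×V)₃ = ∂V₂/∂x − ∂V₁/∂y = -3*x*z
∇×V = (-4, 3*x*y + 3*x + 2*z - 5, -3*x*z)
At (1, 1, 3): (-4, 7, -9).

(-4, 7, -9)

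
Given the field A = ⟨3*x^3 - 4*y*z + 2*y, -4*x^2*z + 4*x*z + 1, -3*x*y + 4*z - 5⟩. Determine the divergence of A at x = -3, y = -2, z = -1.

85

∂A₁/∂x = 9*x^2
∂A₂/∂y = 0
∂A₃/∂z = 4
∇·A = 9*x^2 + 4
At (-3, -2, -1): 85.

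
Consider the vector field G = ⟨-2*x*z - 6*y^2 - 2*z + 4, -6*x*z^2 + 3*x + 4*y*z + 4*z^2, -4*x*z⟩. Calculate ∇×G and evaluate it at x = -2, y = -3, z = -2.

(76, -6, -57)

(∇×G)₁ = ∂G₃/∂y − ∂G₂/∂z = 12*x*z - 4*y - 8*z
(∇×G)₂ = ∂G₁/∂z − ∂G₃/∂x = -2*x + 4*z - 2
(∇×G)₃ = ∂G₂/∂x − ∂G₁/∂y = 12*y - 6*z^2 + 3
∇×G = (12*x*z - 4*y - 8*z, -2*x + 4*z - 2, 12*y - 6*z^2 + 3)
At (-2, -3, -2): (76, -6, -57).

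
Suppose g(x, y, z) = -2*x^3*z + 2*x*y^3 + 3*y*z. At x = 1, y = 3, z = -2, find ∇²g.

∂²g/∂x² = -12*x*z
∂²g/∂y² = 12*x*y
∂²g/∂z² = 0
∇²g = 12*x*y - 12*x*z
At (1, 3, -2): 60.

60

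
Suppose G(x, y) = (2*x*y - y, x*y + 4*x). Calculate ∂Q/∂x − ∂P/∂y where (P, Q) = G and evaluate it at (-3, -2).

∂G₂/∂x = y + 4
∂G₁/∂y = 2*x - 1
Scalar curl = -2*x + y + 5
At (-3, -2): 9.

9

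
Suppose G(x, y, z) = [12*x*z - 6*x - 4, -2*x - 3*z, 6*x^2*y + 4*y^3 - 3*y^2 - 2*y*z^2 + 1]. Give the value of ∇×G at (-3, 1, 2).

(55, 0, -2)

(∇×G)₁ = ∂G₃/∂y − ∂G₂/∂z = 6*x^2 + 12*y^2 - 6*y - 2*z^2 + 3
(∇×G)₂ = ∂G₁/∂z − ∂G₃/∂x = -12*x*y + 12*x
(∇×G)₃ = ∂G₂/∂x − ∂G₁/∂y = -2
∇×G = (6*x^2 + 12*y^2 - 6*y - 2*z^2 + 3, -12*x*y + 12*x, -2)
At (-3, 1, 2): (55, 0, -2).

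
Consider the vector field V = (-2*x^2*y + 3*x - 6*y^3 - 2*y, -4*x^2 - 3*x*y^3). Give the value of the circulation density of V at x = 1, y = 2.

∂V₂/∂x = -8*x - 3*y^3
∂V₁/∂y = -2*x^2 - 18*y^2 - 2
Scalar curl = 2*x^2 - 8*x - 3*y^3 + 18*y^2 + 2
At (1, 2): 44.

44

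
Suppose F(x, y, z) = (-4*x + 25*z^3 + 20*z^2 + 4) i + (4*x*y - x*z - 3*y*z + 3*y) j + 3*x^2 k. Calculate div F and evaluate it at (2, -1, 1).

∂F₁/∂x = -4
∂F₂/∂y = 4*x - 3*z + 3
∂F₃/∂z = 0
∇·F = 4*x - 3*z - 1
At (2, -1, 1): 4.

4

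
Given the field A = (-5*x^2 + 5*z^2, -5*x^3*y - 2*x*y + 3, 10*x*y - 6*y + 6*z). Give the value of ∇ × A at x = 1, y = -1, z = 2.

(∇×A)₁ = ∂A₃/∂y − ∂A₂/∂z = 10*x - 6
(∇×A)₂ = ∂A₁/∂z − ∂A₃/∂x = -10*y + 10*z
(∇×A)₃ = ∂A₂/∂x − ∂A₁/∂y = -15*x^2*y - 2*y
∇×A = (10*x - 6, -10*y + 10*z, -15*x^2*y - 2*y)
At (1, -1, 2): (4, 30, 17).

(4, 30, 17)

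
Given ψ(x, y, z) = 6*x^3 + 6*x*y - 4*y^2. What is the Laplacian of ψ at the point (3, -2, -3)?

∂²ψ/∂x² = 36*x
∂²ψ/∂y² = -8
∂²ψ/∂z² = 0
∇²ψ = 36*x - 8
At (3, -2, -3): 100.

100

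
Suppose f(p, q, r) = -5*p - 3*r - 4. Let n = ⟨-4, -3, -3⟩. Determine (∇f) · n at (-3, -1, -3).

∂f/∂p = -5
∂f/∂q = 0
∂f/∂r = -3
∇f at (-3, -1, -3) = (-5, 0, -3)
∇f · n = (-5)(-4) + (0)(-3) + (-3)(-3) = 29

29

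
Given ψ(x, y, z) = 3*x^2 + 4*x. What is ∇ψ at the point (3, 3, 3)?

∂ψ/∂x = 6*x + 4
∂ψ/∂y = 0
∂ψ/∂z = 0
∇ψ = (6*x + 4, 0, 0)
At (3, 3, 3): (22, 0, 0).

(22, 0, 0)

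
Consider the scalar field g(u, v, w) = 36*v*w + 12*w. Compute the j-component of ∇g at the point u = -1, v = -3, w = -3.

-108

(∇g)_2 = ∂g/∂v = 36*w
At (-1, -3, -3): -108.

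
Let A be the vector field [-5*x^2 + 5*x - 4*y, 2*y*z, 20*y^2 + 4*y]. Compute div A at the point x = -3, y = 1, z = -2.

∂A₁/∂x = -10*x + 5
∂A₂/∂y = 2*z
∂A₃/∂z = 0
∇·A = -10*x + 2*z + 5
At (-3, 1, -2): 31.

31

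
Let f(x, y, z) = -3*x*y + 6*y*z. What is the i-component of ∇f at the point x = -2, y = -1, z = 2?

3

(∇f)_1 = ∂f/∂x = -3*y
At (-2, -1, 2): 3.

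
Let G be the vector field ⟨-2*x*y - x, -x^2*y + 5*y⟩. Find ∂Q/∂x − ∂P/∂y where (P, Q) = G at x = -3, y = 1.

0

∂G₂/∂x = -2*x*y
∂G₁/∂y = -2*x
Scalar curl = -2*x*y + 2*x
At (-3, 1): 0.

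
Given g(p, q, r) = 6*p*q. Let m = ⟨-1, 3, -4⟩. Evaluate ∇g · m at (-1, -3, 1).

∂g/∂p = 6*q
∂g/∂q = 6*p
∂g/∂r = 0
∇g at (-1, -3, 1) = (-18, -6, 0)
∇g · m = (-18)(-1) + (-6)(3) + (0)(-4) = 0

0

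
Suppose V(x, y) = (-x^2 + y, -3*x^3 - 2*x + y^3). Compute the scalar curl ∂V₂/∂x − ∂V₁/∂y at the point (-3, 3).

∂V₂/∂x = -9*x^2 - 2
∂V₁/∂y = 1
Scalar curl = -9*x^2 - 3
At (-3, 3): -84.

-84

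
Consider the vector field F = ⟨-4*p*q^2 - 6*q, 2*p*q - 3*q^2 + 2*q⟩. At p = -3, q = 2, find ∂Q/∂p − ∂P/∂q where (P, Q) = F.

-38

∂F₂/∂p = 2*q
∂F₁/∂q = -8*p*q - 6
Scalar curl = 8*p*q + 2*q + 6
At (-3, 2): -38.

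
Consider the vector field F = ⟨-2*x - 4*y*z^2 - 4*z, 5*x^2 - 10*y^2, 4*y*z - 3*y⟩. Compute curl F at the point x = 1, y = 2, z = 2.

(∇×F)₁ = ∂F₃/∂y − ∂F₂/∂z = 4*z - 3
(∇×F)₂ = ∂F₁/∂z − ∂F₃/∂x = -8*y*z - 4
(∇×F)₃ = ∂F₂/∂x − ∂F₁/∂y = 10*x + 4*z^2
∇×F = (4*z - 3, -8*y*z - 4, 10*x + 4*z^2)
At (1, 2, 2): (5, -36, 26).

(5, -36, 26)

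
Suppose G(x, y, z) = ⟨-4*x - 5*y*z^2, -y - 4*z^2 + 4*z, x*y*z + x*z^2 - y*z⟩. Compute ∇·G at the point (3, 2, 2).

11

∂G₁/∂x = -4
∂G₂/∂y = -1
∂G₃/∂z = x*y + 2*x*z - y
∇·G = x*y + 2*x*z - y - 5
At (3, 2, 2): 11.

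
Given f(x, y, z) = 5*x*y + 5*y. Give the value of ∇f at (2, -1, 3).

(-5, 15, 0)

∂f/∂x = 5*y
∂f/∂y = 5*x + 5
∂f/∂z = 0
∇f = (5*y, 5*x + 5, 0)
At (2, -1, 3): (-5, 15, 0).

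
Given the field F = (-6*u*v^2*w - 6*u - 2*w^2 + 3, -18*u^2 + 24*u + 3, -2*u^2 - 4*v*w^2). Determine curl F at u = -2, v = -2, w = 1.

(-4, 36, 144)

(∇×F)₁ = ∂F₃/∂v − ∂F₂/∂w = -4*w^2
(∇×F)₂ = ∂F₁/∂w − ∂F₃/∂u = -6*u*v^2 + 4*u - 4*w
(∇×F)₃ = ∂F₂/∂u − ∂F₁/∂v = 12*u*v*w - 36*u + 24
∇×F = (-4*w^2, -6*u*v^2 + 4*u - 4*w, 12*u*v*w - 36*u + 24)
At (-2, -2, 1): (-4, 36, 144).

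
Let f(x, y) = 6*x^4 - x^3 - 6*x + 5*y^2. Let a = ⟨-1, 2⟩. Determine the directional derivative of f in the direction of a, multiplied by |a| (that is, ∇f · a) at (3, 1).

∂f/∂x = 24*x^3 - 3*x^2 - 6
∂f/∂y = 10*y
∇f at (3, 1) = (615, 10)
∇f · a = (615)(-1) + (10)(2) = -595

-595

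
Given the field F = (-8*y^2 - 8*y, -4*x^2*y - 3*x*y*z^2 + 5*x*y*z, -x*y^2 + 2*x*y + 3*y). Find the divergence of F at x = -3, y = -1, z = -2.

30

∂F₁/∂x = 0
∂F₂/∂y = -4*x^2 - 3*x*z^2 + 5*x*z
∂F₃/∂z = 0
∇·F = -4*x^2 - 3*x*z^2 + 5*x*z
At (-3, -1, -2): 30.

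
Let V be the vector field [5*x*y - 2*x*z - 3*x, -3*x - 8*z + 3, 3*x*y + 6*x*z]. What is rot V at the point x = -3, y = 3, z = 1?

(∇×V)₁ = ∂V₃/∂y − ∂V₂/∂z = 3*x + 8
(∇×V)₂ = ∂V₁/∂z − ∂V₃/∂x = -2*x - 3*y - 6*z
(∇×V)₃ = ∂V₂/∂x − ∂V₁/∂y = -5*x - 3
∇×V = (3*x + 8, -2*x - 3*y - 6*z, -5*x - 3)
At (-3, 3, 1): (-1, -9, 12).

(-1, -9, 12)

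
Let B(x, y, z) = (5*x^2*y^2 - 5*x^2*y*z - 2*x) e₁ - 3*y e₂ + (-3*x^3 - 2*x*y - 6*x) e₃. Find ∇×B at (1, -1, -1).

(-2, 18, 5)

(∇×B)₁ = ∂B₃/∂y − ∂B₂/∂z = -2*x
(∇×B)₂ = ∂B₁/∂z − ∂B₃/∂x = -5*x^2*y + 9*x^2 + 2*y + 6
(∇×B)₃ = ∂B₂/∂x − ∂B₁/∂y = -10*x^2*y + 5*x^2*z
∇×B = (-2*x, -5*x^2*y + 9*x^2 + 2*y + 6, -10*x^2*y + 5*x^2*z)
At (1, -1, -1): (-2, 18, 5).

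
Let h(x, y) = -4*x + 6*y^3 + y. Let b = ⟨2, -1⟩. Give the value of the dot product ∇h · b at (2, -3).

-171

∂h/∂x = -4
∂h/∂y = 18*y^2 + 1
∇h at (2, -3) = (-4, 163)
∇h · b = (-4)(2) + (163)(-1) = -171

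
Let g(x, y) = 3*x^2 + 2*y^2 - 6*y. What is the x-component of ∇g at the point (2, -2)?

(∇g)_1 = ∂g/∂x = 6*x
At (2, -2): 12.

12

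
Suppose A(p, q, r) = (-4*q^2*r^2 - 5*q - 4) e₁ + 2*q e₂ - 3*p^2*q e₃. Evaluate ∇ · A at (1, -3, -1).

∂A₁/∂p = 0
∂A₂/∂q = 2
∂A₃/∂r = 0
∇·A = 2
At (1, -3, -1): 2.

2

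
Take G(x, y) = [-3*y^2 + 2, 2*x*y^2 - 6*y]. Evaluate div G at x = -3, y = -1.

6

∂G₁/∂x = 0
∂G₂/∂y = 4*x*y - 6
∇·G = 4*x*y - 6
At (-3, -1): 6.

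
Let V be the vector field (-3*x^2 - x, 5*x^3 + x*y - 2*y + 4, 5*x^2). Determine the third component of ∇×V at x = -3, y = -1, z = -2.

134

(∇×V)_3 = ∂V₂/∂x − ∂V₁/∂y
= 15*x^2 + y − (0)
= 15*x^2 + y
At (-3, -1, -2): 134.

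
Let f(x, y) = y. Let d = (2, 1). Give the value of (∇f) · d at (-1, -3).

1

∂f/∂x = 0
∂f/∂y = 1
∇f at (-1, -3) = (0, 1)
∇f · d = (0)(2) + (1)(1) = 1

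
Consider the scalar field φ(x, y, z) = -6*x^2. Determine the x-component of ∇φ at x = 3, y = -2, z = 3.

-36

(∇φ)_1 = ∂φ/∂x = -12*x
At (3, -2, 3): -36.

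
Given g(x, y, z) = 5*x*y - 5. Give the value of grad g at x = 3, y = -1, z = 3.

(-5, 15, 0)

∂g/∂x = 5*y
∂g/∂y = 5*x
∂g/∂z = 0
∇g = (5*y, 5*x, 0)
At (3, -1, 3): (-5, 15, 0).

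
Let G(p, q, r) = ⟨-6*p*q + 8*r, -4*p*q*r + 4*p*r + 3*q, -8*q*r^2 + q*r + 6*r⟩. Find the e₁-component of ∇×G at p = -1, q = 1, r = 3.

-69

(∇×G)_1 = ∂G₃/∂q − ∂G₂/∂r
= -8*r^2 + r − (-4*p*q + 4*p)
= 4*p*q - 4*p - 8*r^2 + r
At (-1, 1, 3): -69.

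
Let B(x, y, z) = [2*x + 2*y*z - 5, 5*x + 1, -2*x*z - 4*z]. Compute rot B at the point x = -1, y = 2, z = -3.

(∇×B)₁ = ∂B₃/∂y − ∂B₂/∂z = 0
(∇×B)₂ = ∂B₁/∂z − ∂B₃/∂x = 2*y + 2*z
(∇×B)₃ = ∂B₂/∂x − ∂B₁/∂y = -2*z + 5
∇×B = (0, 2*y + 2*z, -2*z + 5)
At (-1, 2, -3): (0, -2, 11).

(0, -2, 11)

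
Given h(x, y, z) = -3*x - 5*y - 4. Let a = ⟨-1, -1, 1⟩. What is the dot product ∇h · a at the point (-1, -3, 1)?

∂h/∂x = -3
∂h/∂y = -5
∂h/∂z = 0
∇h at (-1, -3, 1) = (-3, -5, 0)
∇h · a = (-3)(-1) + (-5)(-1) + (0)(1) = 8

8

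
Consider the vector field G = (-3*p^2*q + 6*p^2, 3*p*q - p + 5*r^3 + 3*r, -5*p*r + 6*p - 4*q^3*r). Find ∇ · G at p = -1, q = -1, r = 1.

∂G₁/∂p = -6*p*q + 12*p
∂G₂/∂q = 3*p
∂G₃/∂r = -5*p - 4*q^3
∇·G = -6*p*q + 10*p - 4*q^3
At (-1, -1, 1): -12.

-12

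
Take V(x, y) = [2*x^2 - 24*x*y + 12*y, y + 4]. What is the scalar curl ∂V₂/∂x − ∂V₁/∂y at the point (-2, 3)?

-60

∂V₂/∂x = 0
∂V₁/∂y = -24*x + 12
Scalar curl = 24*x - 12
At (-2, 3): -60.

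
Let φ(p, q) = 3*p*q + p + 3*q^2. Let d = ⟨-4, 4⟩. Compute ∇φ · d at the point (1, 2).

∂φ/∂p = 3*q + 1
∂φ/∂q = 3*p + 6*q
∇φ at (1, 2) = (7, 15)
∇φ · d = (7)(-4) + (15)(4) = 32

32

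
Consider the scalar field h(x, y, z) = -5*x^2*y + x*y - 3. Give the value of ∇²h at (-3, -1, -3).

∂²h/∂x² = -10*y
∂²h/∂y² = 0
∂²h/∂z² = 0
∇²h = -10*y
At (-3, -1, -3): 10.

10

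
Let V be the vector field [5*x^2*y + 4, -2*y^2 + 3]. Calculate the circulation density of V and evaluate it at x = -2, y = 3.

-20

∂V₂/∂x = 0
∂V₁/∂y = 5*x^2
Scalar curl = -5*x^2
At (-2, 3): -20.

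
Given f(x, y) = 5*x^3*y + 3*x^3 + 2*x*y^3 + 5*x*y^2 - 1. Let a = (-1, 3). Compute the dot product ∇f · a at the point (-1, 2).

-222

∂f/∂x = 15*x^2*y + 9*x^2 + 2*y^3 + 5*y^2
∂f/∂y = 5*x^3 + 6*x*y^2 + 10*x*y
∇f at (-1, 2) = (75, -49)
∇f · a = (75)(-1) + (-49)(3) = -222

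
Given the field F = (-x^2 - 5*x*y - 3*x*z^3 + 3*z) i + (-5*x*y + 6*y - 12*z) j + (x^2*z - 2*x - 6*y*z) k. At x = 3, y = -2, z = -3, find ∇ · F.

97

∂F₁/∂x = -2*x - 5*y - 3*z^3
∂F₂/∂y = -5*x + 6
∂F₃/∂z = x^2 - 6*y
∇·F = x^2 - 7*x - 11*y - 3*z^3 + 6
At (3, -2, -3): 97.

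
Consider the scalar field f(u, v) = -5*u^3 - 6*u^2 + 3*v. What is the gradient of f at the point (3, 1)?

(-171, 3)

∂f/∂u = -15*u^2 - 12*u
∂f/∂v = 3
∇f = (-15*u^2 - 12*u, 3)
At (3, 1): (-171, 3).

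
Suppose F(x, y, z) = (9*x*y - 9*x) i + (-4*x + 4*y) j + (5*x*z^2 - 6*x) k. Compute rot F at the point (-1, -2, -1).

(0, 1, 5)

(∇×F)₁ = ∂F₃/∂y − ∂F₂/∂z = 0
(∇×F)₂ = ∂F₁/∂z − ∂F₃/∂x = -5*z^2 + 6
(∇×F)₃ = ∂F₂/∂x − ∂F₁/∂y = -9*x - 4
∇×F = (0, -5*z^2 + 6, -9*x - 4)
At (-1, -2, -1): (0, 1, 5).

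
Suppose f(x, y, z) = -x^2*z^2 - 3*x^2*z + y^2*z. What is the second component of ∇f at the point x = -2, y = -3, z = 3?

-18

(∇f)_2 = ∂f/∂y = 2*y*z
At (-2, -3, 3): -18.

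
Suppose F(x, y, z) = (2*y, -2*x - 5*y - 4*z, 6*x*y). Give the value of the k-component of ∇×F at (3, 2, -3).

-4

(∇×F)_3 = ∂F₂/∂x − ∂F₁/∂y
= -2 − (2)
= -4
At (3, 2, -3): -4.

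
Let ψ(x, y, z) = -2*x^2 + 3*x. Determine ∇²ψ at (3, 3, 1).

∂²ψ/∂x² = -4
∂²ψ/∂y² = 0
∂²ψ/∂z² = 0
∇²ψ = -4
At (3, 3, 1): -4.

-4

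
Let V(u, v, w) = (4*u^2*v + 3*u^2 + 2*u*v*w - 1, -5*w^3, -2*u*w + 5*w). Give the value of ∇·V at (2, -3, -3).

-17

∂V₁/∂u = 8*u*v + 6*u + 2*v*w
∂V₂/∂v = 0
∂V₃/∂w = -2*u + 5
∇·V = 8*u*v + 4*u + 2*v*w + 5
At (2, -3, -3): -17.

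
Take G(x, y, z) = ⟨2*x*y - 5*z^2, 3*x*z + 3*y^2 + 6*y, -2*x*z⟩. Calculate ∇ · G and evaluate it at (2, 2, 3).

18

∂G₁/∂x = 2*y
∂G₂/∂y = 6*y + 6
∂G₃/∂z = -2*x
∇·G = -2*x + 8*y + 6
At (2, 2, 3): 18.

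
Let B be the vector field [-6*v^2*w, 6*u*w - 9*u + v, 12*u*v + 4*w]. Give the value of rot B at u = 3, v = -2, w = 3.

(∇×B)₁ = ∂B₃/∂v − ∂B₂/∂w = 6*u
(∇×B)₂ = ∂B₁/∂w − ∂B₃/∂u = -6*v^2 - 12*v
(∇×B)₃ = ∂B₂/∂u − ∂B₁/∂v = 12*v*w + 6*w - 9
∇×B = (6*u, -6*v^2 - 12*v, 12*v*w + 6*w - 9)
At (3, -2, 3): (18, 0, -63).

(18, 0, -63)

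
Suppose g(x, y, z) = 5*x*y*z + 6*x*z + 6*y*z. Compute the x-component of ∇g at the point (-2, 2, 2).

32

(∇g)_1 = ∂g/∂x = 5*y*z + 6*z
At (-2, 2, 2): 32.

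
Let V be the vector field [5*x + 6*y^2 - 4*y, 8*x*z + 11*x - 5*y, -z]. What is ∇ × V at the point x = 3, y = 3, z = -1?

(-24, 0, -29)

(∇×V)₁ = ∂V₃/∂y − ∂V₂/∂z = -8*x
(∇×V)₂ = ∂V₁/∂z − ∂V₃/∂x = 0
(∇×V)₃ = ∂V₂/∂x − ∂V₁/∂y = -12*y + 8*z + 15
∇×V = (-8*x, 0, -12*y + 8*z + 15)
At (3, 3, -1): (-24, 0, -29).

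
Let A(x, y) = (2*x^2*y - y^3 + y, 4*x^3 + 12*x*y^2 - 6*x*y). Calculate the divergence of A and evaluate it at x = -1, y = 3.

∂A₁/∂x = 4*x*y
∂A₂/∂y = 24*x*y - 6*x
∇·A = 28*x*y - 6*x
At (-1, 3): -78.

-78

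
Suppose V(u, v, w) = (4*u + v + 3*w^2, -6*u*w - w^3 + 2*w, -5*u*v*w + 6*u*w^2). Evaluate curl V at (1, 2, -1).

(12, -22, 5)

(∇×V)₁ = ∂V₃/∂v − ∂V₂/∂w = -5*u*w + 6*u + 3*w^2 - 2
(∇×V)₂ = ∂V₁/∂w − ∂V₃/∂u = 5*v*w - 6*w^2 + 6*w
(∇×V)₃ = ∂V₂/∂u − ∂V₁/∂v = -6*w - 1
∇×V = (-5*u*w + 6*u + 3*w^2 - 2, 5*v*w - 6*w^2 + 6*w, -6*w - 1)
At (1, 2, -1): (12, -22, 5).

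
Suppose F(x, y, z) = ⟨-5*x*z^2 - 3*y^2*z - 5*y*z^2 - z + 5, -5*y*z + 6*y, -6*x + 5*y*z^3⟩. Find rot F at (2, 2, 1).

(∇×F)₁ = ∂F₃/∂y − ∂F₂/∂z = 5*y + 5*z^3
(∇×F)₂ = ∂F₁/∂z − ∂F₃/∂x = -10*x*z - 3*y^2 - 10*y*z + 5
(∇×F)₃ = ∂F₂/∂x − ∂F₁/∂y = 6*y*z + 5*z^2
∇×F = (5*y + 5*z^3, -10*x*z - 3*y^2 - 10*y*z + 5, 6*y*z + 5*z^2)
At (2, 2, 1): (15, -47, 17).

(15, -47, 17)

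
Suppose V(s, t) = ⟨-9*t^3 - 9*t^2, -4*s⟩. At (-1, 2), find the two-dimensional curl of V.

140

∂V₂/∂s = -4
∂V₁/∂t = -27*t^2 - 18*t
Scalar curl = 27*t^2 + 18*t - 4
At (-1, 2): 140.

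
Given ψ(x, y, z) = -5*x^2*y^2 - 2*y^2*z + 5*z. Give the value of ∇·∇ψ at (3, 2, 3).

-142

∂²ψ/∂x² = -10*y^2
∂²ψ/∂y² = -2*(5*x^2 + 2*z)
∂²ψ/∂z² = 0
∇²ψ = -10*x^2 - 10*y^2 - 4*z
At (3, 2, 3): -142.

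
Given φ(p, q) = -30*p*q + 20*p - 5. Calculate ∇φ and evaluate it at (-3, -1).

(50, 90)

∂φ/∂p = -30*q + 20
∂φ/∂q = -30*p
∇φ = (-30*q + 20, -30*p)
At (-3, -1): (50, 90).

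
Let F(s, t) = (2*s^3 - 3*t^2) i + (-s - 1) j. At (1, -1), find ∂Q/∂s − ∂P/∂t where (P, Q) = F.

∂F₂/∂s = -1
∂F₁/∂t = -6*t
Scalar curl = 6*t - 1
At (1, -1): -7.

-7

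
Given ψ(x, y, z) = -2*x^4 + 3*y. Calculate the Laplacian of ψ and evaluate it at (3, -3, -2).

-216

∂²ψ/∂x² = -24*x^2
∂²ψ/∂y² = 0
∂²ψ/∂z² = 0
∇²ψ = -24*x^2
At (3, -3, -2): -216.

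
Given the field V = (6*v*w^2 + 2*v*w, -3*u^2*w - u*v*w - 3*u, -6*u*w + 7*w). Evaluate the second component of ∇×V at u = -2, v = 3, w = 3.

(∇×V)_2 = ∂V₁/∂w − ∂V₃/∂u
= 12*v*w + 2*v − (-6*w)
= 12*v*w + 2*v + 6*w
At (-2, 3, 3): 132.

132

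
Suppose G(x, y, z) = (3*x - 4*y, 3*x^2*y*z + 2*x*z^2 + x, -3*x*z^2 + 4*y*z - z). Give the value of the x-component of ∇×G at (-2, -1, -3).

(∇×G)_1 = ∂G₃/∂y − ∂G₂/∂z
= 4*z − (3*x^2*y + 4*x*z)
= -3*x^2*y - 4*x*z + 4*z
At (-2, -1, -3): -24.

-24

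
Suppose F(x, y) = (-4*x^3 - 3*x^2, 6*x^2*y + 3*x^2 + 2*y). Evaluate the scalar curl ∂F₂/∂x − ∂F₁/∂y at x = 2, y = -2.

∂F₂/∂x = 12*x*y + 6*x
∂F₁/∂y = 0
Scalar curl = 12*x*y + 6*x
At (2, -2): -36.

-36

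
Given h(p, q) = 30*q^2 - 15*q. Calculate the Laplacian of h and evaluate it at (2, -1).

60

∂²h/∂p² = 0
∂²h/∂q² = 60
∇²h = 60
At (2, -1): 60.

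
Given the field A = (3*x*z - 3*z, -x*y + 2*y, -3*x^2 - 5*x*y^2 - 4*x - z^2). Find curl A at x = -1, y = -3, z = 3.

(-30, 37, 3)

(∇×A)₁ = ∂A₃/∂y − ∂A₂/∂z = -10*x*y
(∇×A)₂ = ∂A₁/∂z − ∂A₃/∂x = 9*x + 5*y^2 + 1
(∇×A)₃ = ∂A₂/∂x − ∂A₁/∂y = -y
∇×A = (-10*x*y, 9*x + 5*y^2 + 1, -y)
At (-1, -3, 3): (-30, 37, 3).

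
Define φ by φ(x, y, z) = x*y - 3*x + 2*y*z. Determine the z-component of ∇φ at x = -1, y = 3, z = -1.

6

(∇φ)_3 = ∂φ/∂z = 2*y
At (-1, 3, -1): 6.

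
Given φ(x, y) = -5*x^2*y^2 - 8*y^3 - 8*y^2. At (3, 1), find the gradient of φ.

∂φ/∂x = -10*x*y^2
∂φ/∂y = -10*x^2*y - 24*y^2 - 16*y
∇φ = (-10*x*y^2, -10*x^2*y - 24*y^2 - 16*y)
At (3, 1): (-30, -130).

(-30, -130)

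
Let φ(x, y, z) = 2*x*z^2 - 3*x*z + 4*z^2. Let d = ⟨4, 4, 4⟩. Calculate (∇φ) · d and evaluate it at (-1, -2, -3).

72

∂φ/∂x = 2*z^2 - 3*z
∂φ/∂y = 0
∂φ/∂z = 4*x*z - 3*x + 8*z
∇φ at (-1, -2, -3) = (27, 0, -9)
∇φ · d = (27)(4) + (0)(4) + (-9)(4) = 72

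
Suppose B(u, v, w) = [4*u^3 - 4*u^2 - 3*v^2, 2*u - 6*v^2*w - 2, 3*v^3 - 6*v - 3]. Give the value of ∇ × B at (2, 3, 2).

(∇×B)₁ = ∂B₃/∂v − ∂B₂/∂w = 15*v^2 - 6
(∇×B)₂ = ∂B₁/∂w − ∂B₃/∂u = 0
(∇×B)₃ = ∂B₂/∂u − ∂B₁/∂v = 6*v + 2
∇×B = (15*v^2 - 6, 0, 6*v + 2)
At (2, 3, 2): (129, 0, 20).

(129, 0, 20)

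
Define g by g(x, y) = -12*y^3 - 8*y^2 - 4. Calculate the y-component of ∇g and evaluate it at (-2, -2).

-112

(∇g)_2 = ∂g/∂y = -36*y^2 - 16*y
At (-2, -2): -112.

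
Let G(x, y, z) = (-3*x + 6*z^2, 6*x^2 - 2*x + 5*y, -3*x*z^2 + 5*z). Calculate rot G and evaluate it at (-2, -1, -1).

(∇×G)₁ = ∂G₃/∂y − ∂G₂/∂z = 0
(∇×G)₂ = ∂G₁/∂z − ∂G₃/∂x = 3*z^2 + 12*z
(∇×G)₃ = ∂G₂/∂x − ∂G₁/∂y = 12*x - 2
∇×G = (0, 3*z^2 + 12*z, 12*x - 2)
At (-2, -1, -1): (0, -9, -26).

(0, -9, -26)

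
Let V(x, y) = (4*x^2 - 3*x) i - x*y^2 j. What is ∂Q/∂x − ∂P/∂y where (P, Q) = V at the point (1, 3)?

∂V₂/∂x = -y^2
∂V₁/∂y = 0
Scalar curl = -y^2
At (1, 3): -9.

-9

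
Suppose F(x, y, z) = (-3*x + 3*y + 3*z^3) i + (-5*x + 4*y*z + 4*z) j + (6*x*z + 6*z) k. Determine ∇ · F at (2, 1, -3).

3

∂F₁/∂x = -3
∂F₂/∂y = 4*z
∂F₃/∂z = 6*x + 6
∇·F = 6*x + 4*z + 3
At (2, 1, -3): 3.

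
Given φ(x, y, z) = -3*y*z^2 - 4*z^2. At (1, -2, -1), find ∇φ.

∂φ/∂x = 0
∂φ/∂y = -3*z^2
∂φ/∂z = -6*y*z - 8*z
∇φ = (0, -3*z^2, -6*y*z - 8*z)
At (1, -2, -1): (0, -3, -4).

(0, -3, -4)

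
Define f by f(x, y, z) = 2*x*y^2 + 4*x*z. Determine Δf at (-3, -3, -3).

-12

∂²f/∂x² = 0
∂²f/∂y² = 4*x
∂²f/∂z² = 0
∇²f = 4*x
At (-3, -3, -3): -12.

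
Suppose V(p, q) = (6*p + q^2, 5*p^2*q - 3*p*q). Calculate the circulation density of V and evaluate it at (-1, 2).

-30

∂V₂/∂p = 10*p*q - 3*q
∂V₁/∂q = 2*q
Scalar curl = 10*p*q - 5*q
At (-1, 2): -30.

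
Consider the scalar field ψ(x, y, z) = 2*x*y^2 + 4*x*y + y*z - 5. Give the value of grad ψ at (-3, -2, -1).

∂ψ/∂x = 2*y^2 + 4*y
∂ψ/∂y = 4*x*y + 4*x + z
∂ψ/∂z = y
∇ψ = (2*y^2 + 4*y, 4*x*y + 4*x + z, y)
At (-3, -2, -1): (0, 11, -2).

(0, 11, -2)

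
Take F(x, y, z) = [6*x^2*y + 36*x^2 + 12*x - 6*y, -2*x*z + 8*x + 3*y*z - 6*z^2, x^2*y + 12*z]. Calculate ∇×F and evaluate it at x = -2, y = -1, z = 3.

(39, -4, -16)

(∇×F)₁ = ∂F₃/∂y − ∂F₂/∂z = x^2 + 2*x - 3*y + 12*z
(∇×F)₂ = ∂F₁/∂z − ∂F₃/∂x = -2*x*y
(∇×F)₃ = ∂F₂/∂x − ∂F₁/∂y = -6*x^2 - 2*z + 14
∇×F = (x^2 + 2*x - 3*y + 12*z, -2*x*y, -6*x^2 - 2*z + 14)
At (-2, -1, 3): (39, -4, -16).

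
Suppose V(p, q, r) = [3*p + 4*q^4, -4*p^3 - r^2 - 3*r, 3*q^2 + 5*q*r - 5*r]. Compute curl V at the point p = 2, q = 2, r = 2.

(29, 0, -176)

(∇×V)₁ = ∂V₃/∂q − ∂V₂/∂r = 6*q + 7*r + 3
(∇×V)₂ = ∂V₁/∂r − ∂V₃/∂p = 0
(∇×V)₃ = ∂V₂/∂p − ∂V₁/∂q = -12*p^2 - 16*q^3
∇×V = (6*q + 7*r + 3, 0, -12*p^2 - 16*q^3)
At (2, 2, 2): (29, 0, -176).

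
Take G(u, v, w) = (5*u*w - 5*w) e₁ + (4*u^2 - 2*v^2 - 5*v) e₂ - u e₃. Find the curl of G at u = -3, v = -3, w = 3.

(∇×G)₁ = ∂G₃/∂v − ∂G₂/∂w = 0
(∇×G)₂ = ∂G₁/∂w − ∂G₃/∂u = 5*u - 4
(∇×G)₃ = ∂G₂/∂u − ∂G₁/∂v = 8*u
∇×G = (0, 5*u - 4, 8*u)
At (-3, -3, 3): (0, -19, -24).

(0, -19, -24)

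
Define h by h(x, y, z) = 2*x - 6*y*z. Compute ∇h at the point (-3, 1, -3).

∂h/∂x = 2
∂h/∂y = -6*z
∂h/∂z = -6*y
∇h = (2, -6*z, -6*y)
At (-3, 1, -3): (2, 18, -6).

(2, 18, -6)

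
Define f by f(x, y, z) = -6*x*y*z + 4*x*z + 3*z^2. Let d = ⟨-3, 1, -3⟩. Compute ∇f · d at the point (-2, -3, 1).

∂f/∂x = -6*y*z + 4*z
∂f/∂y = -6*x*z
∂f/∂z = -6*x*y + 4*x + 6*z
∇f at (-2, -3, 1) = (22, 12, -38)
∇f · d = (22)(-3) + (12)(1) + (-38)(-3) = 60

60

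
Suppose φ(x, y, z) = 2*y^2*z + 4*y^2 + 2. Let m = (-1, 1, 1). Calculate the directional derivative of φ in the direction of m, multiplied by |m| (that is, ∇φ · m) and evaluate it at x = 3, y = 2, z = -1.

16

∂φ/∂x = 0
∂φ/∂y = 4*y*z + 8*y
∂φ/∂z = 2*y^2
∇φ at (3, 2, -1) = (0, 8, 8)
∇φ · m = (0)(-1) + (8)(1) + (8)(1) = 16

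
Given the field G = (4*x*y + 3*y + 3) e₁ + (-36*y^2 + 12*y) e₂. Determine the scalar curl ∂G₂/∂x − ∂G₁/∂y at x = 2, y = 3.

∂G₂/∂x = 0
∂G₁/∂y = 4*x + 3
Scalar curl = -4*x - 3
At (2, 3): -11.

-11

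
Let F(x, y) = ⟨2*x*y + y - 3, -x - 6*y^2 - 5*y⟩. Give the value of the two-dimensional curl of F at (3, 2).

-8

∂F₂/∂x = -1
∂F₁/∂y = 2*x + 1
Scalar curl = -2*x - 2
At (3, 2): -8.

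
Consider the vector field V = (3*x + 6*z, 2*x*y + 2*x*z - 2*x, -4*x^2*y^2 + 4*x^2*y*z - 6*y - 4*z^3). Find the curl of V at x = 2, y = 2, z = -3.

(∇×V)₁ = ∂V₃/∂y − ∂V₂/∂z = -8*x^2*y + 4*x^2*z - 2*x - 6
(∇×V)₂ = ∂V₁/∂z − ∂V₃/∂x = 8*x*y^2 - 8*x*y*z + 6
(∇×V)₃ = ∂V₂/∂x − ∂V₁/∂y = 2*y + 2*z - 2
∇×V = (-8*x^2*y + 4*x^2*z - 2*x - 6, 8*x*y^2 - 8*x*y*z + 6, 2*y + 2*z - 2)
At (2, 2, -3): (-122, 166, -4).

(-122, 166, -4)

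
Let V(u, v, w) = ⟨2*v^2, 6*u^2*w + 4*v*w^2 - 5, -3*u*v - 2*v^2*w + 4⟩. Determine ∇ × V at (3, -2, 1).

(-39, -6, 44)

(∇×V)₁ = ∂V₃/∂v − ∂V₂/∂w = -6*u^2 - 3*u - 12*v*w
(∇×V)₂ = ∂V₁/∂w − ∂V₃/∂u = 3*v
(∇×V)₃ = ∂V₂/∂u − ∂V₁/∂v = 12*u*w - 4*v
∇×V = (-6*u^2 - 3*u - 12*v*w, 3*v, 12*u*w - 4*v)
At (3, -2, 1): (-39, -6, 44).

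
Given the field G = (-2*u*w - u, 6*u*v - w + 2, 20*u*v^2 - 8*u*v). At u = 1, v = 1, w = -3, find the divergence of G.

∂G₁/∂u = -2*w - 1
∂G₂/∂v = 6*u
∂G₃/∂w = 0
∇·G = 6*u - 2*w - 1
At (1, 1, -3): 11.

11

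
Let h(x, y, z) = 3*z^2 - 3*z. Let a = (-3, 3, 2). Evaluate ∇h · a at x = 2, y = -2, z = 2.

∂h/∂x = 0
∂h/∂y = 0
∂h/∂z = 6*z - 3
∇h at (2, -2, 2) = (0, 0, 9)
∇h · a = (0)(-3) + (0)(3) + (9)(2) = 18

18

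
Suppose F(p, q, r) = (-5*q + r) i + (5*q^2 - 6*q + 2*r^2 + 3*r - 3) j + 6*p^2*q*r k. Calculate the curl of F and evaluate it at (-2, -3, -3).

(-63, 217, 5)

(∇×F)₁ = ∂F₃/∂q − ∂F₂/∂r = 6*p^2*r - 4*r - 3
(∇×F)₂ = ∂F₁/∂r − ∂F₃/∂p = -12*p*q*r + 1
(∇×F)₃ = ∂F₂/∂p − ∂F₁/∂q = 5
∇×F = (6*p^2*r - 4*r - 3, -12*p*q*r + 1, 5)
At (-2, -3, -3): (-63, 217, 5).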